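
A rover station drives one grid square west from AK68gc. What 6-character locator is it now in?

AK68fc

Longitude subsquare g = 6; −1 → 5 = f.
The latitude characters are unchanged.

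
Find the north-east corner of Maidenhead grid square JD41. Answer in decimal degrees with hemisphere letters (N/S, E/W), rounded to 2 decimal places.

Field J=9, D=3: +9·20° lon, +3·10° lat → SW at lon 0°, lat -60°.
Square 4, 1: +4·2° lon, +1·1° lat → SW at lon 8°, lat -59°.
Cell spans 2° lon × 1° lat. NE corner is SW corner plus one full cell.
latitude 58.00° S, longitude 10.00° E.

58.00° S, 10.00° E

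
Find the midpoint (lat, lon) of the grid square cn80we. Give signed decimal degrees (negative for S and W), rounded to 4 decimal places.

Field C=2, N=13: +2·20° lon, +13·10° lat → SW at lon -140°, lat 40°.
Square 8, 0: +8·2° lon, +0·1° lat → SW at lon -124°, lat 40°.
Subsquare w=22, e=4: +22·0.0833333° lon, +4·0.0416667° lat → SW at lon -122.167°, lat 40.1667°.
Cell spans 0.0833333° lon × 0.0416667° lat. Centre is SW corner plus half of each.
latitude 40.1875, longitude -122.1250.

40.1875, -122.1250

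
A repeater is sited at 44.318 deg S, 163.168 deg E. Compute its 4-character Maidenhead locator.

Shift to the Maidenhead origin (180°W, 90°S): lon 343.17, lat 45.68.
Field: 343.17/20 → 17 → R, 45.68/10 → 4 → E; chars RE.
Square: 3.17/2 → 1, 5.68/1 → 5; chars 15.

RE15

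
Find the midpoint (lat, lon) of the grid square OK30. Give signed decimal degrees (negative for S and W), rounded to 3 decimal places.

10.500, 107.000

Field O=14, K=10: +14·20° lon, +10·10° lat → SW at lon 100°, lat 10°.
Square 3, 0: +3·2° lon, +0·1° lat → SW at lon 106°, lat 10°.
Cell spans 2° lon × 1° lat. Centre is SW corner plus half of each.
latitude 10.500, longitude 107.000.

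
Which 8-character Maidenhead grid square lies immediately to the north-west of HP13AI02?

Longitude extended square 0; −1 → -1, wraps to 9, carry into subsquare.
Longitude subsquare a = 0; −1 → -1, wraps to 23 = x, carry into square.
Longitude square 1; −1 → 0.
Latitude extended square 2; +1 → 3.

HP03xi93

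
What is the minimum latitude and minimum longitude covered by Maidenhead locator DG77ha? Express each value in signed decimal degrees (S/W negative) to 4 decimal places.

-23.0000, -105.4167

Field D=3, G=6: +3·20° lon, +6·10° lat → SW at lon -120°, lat -30°.
Square 7, 7: +7·2° lon, +7·1° lat → SW at lon -106°, lat -23°.
Subsquare h=7, a=0: +7·0.0833333° lon, +0·0.0416667° lat → SW at lon -105.417°, lat -23°.
latitude -23.0000, longitude -105.4167.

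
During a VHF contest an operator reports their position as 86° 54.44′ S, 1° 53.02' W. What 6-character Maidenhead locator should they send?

Offset from 180°W / 90°S: lon 178.1163°, lat 3.0927°.
Field (20°×10°, letters A–R): 178.1163/20 → 8 → I, 3.0927/10 → 0 → A; chars IA.
Square (2°×1°, digits 0–9): 18.1163/2 → 9, 3.0927/1 → 3; chars 93.
Subsquare (5′×2.5′, letters a–x): 0.1163/0.0833333 → 1 → b, 0.0927/0.0416667 → 2 → c; chars bc.

IA93bc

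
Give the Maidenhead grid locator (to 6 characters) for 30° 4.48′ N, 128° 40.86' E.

Offset from 180°W / 90°S: lon 308.6810°, lat 120.0747°.
Field (20°×10°, letters A–R): lon ⌊308.6810/20⌋ = 15 → P; lat ⌊120.0747/10⌋ = 12 → M.
Square (2°×1°, digits 0–9): lon ⌊8.6810/2⌋ = 4; lat ⌊0.0747/1⌋ = 0.
Subsquare (5′×2.5′, letters a–x): lon ⌊0.6810/0.0833333⌋ = 8 → i; lat ⌊0.0747/0.0416667⌋ = 1 → b.

PM40ib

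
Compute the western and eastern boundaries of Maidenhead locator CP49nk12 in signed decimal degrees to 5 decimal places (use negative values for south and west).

-130.90833, -130.90000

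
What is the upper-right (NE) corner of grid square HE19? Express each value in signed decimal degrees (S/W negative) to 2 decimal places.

-40.00, -36.00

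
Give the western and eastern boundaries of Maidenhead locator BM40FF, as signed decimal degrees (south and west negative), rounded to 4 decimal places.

-151.5833, -151.5000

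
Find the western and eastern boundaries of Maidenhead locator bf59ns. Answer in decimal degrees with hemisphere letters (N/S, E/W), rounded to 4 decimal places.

Field B=1, F=5: +1·20° lon, +5·10° lat → SW at lon -160°, lat -40°.
Square 5, 9: +5·2° lon, +9·1° lat → SW at lon -150°, lat -31°.
Subsquare n=13, s=18: +13·0.0833333° lon, +18·0.0416667° lat → SW at lon -148.917°, lat -30.25°.
Cell spans 0.0833333° lon × 0.0416667° lat.
west 148.9167° W, east 148.8333° W.

148.9167° W, 148.8333° W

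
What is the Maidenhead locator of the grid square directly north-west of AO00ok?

AO00nl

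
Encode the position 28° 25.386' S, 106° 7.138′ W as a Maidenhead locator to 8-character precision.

Add 180° to longitude and 90° to latitude: 73.88103, 61.57690.
Field: lon ⌊73.88103/20⌋ = 3 → D; lat ⌊61.57690/10⌋ = 6 → G.
Square: lon ⌊13.88103/2⌋ = 6; lat ⌊1.57690/1⌋ = 1.
Subsquare: lon ⌊1.88103/0.0833333⌋ = 22 → w; lat ⌊0.57690/0.0416667⌋ = 13 → n.
Extended square: lon ⌊0.04770/0.00833333⌋ = 5; lat ⌊0.03523/0.00416667⌋ = 8.

DG61wn58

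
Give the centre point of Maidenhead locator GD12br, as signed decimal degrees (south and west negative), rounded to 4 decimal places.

-57.2708, -57.8750

Field G=6, D=3: +6·20° lon, +3·10° lat → SW at lon -60°, lat -60°.
Square 1, 2: +1·2° lon, +2·1° lat → SW at lon -58°, lat -58°.
Subsquare b=1, r=17: +1·0.0833333° lon, +17·0.0416667° lat → SW at lon -57.9167°, lat -57.2917°.
Cell spans 0.0833333° lon × 0.0416667° lat. Centre is SW corner plus half of each.
latitude -57.2708, longitude -57.8750.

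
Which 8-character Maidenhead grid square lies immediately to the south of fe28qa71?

FE28qa70

Latitude extended square 1; −1 → 0.
The longitude characters are unchanged.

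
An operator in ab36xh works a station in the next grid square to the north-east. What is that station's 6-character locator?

Longitude subsquare x = 23; +1 → 24, wraps to 0 = a, carry into square.
Longitude square 3; +1 → 4.
Latitude subsquare h = 7; +1 → 8 = i.

AB46ai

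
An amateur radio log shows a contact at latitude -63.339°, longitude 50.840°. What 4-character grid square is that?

LC56

Offset from 180°W / 90°S: lon 230.84°, lat 26.66°.
Field: 230.84/20 → 11 → L, 26.66/10 → 2 → C; chars LC.
Square: 10.84/2 → 5, 6.66/1 → 6; chars 56.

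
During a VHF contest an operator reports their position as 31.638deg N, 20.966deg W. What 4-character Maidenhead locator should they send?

HM91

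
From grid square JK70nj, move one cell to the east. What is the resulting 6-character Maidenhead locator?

Longitude subsquare n = 13; +1 → 14 = o.
The latitude characters are unchanged.

JK70oj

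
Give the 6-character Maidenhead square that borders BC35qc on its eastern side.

BC35rc

Longitude subsquare q = 16; +1 → 17 = r.
The latitude characters are unchanged.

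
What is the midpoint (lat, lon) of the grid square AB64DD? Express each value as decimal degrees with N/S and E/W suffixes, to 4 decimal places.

75.8542° S, 167.7083° W

Field A=0, B=1: +0·20° lon, +1·10° lat → SW at lon -180°, lat -80°.
Square 6, 4: +6·2° lon, +4·1° lat → SW at lon -168°, lat -76°.
Subsquare d=3, d=3: +3·0.0833333° lon, +3·0.0416667° lat → SW at lon -167.75°, lat -75.875°.
Cell spans 0.0833333° lon × 0.0416667° lat. Centre is SW corner plus half of each.
latitude 75.8542° S, longitude 167.7083° W.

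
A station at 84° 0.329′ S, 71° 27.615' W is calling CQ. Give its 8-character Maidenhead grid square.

FA45gx48

Add 180° to longitude and 90° to latitude: 108.53975, 5.99452.
Field: 108.53975/20 → 5 → F, 5.99452/10 → 0 → A; chars FA.
Square: 8.53975/2 → 4, 5.99452/1 → 5; chars 45.
Subsquare: 0.53975/0.0833333 → 6 → g, 0.99452/0.0416667 → 23 → x; chars gx.
Extended square: 0.03975/0.00833333 → 4, 0.03618/0.00416667 → 8; chars 48.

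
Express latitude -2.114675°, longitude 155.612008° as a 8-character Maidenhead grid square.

QI77tv32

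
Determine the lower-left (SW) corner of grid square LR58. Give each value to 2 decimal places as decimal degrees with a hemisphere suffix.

88.00° N, 50.00° E

Field L=11, R=17: +11·20° lon, +17·10° lat → SW at lon 40°, lat 80°.
Square 5, 8: +5·2° lon, +8·1° lat → SW at lon 50°, lat 88°.
latitude 88.00° N, longitude 50.00° E.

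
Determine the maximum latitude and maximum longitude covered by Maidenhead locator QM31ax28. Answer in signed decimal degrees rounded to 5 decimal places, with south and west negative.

31.99583, 146.02500

Field Q=16, M=12: +16·20° lon, +12·10° lat → SW at lon 140°, lat 30°.
Square 3, 1: +3·2° lon, +1·1° lat → SW at lon 146°, lat 31°.
Subsquare a=0, x=23: +0·0.0833333° lon, +23·0.0416667° lat → SW at lon 146°, lat 31.9583°.
Extended square 2, 8: +2·0.00833333° lon, +8·0.00416667° lat → SW at lon 146.017°, lat 31.9917°.
Cell spans 0.00833333° lon × 0.00416667° lat. NE corner is SW corner plus one full cell.
latitude 31.99583, longitude 146.02500.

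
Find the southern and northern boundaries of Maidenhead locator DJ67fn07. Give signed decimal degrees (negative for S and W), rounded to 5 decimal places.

7.57083, 7.57500

Field D=3, J=9: +3·20° lon, +9·10° lat → SW at lon -120°, lat 0°.
Square 6, 7: +6·2° lon, +7·1° lat → SW at lon -108°, lat 7°.
Subsquare f=5, n=13: +5·0.0833333° lon, +13·0.0416667° lat → SW at lon -107.583°, lat 7.54167°.
Extended square 0, 7: +0·0.00833333° lon, +7·0.00416667° lat → SW at lon -107.583°, lat 7.57083°.
Cell spans 0.00833333° lon × 0.00416667° lat.
south 7.57083, north 7.57500.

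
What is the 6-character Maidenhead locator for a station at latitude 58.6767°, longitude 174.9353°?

Offset from 180°W / 90°S: lon 354.9353°, lat 148.6767°.
Field (20°×10°, letters A–R): 354.9353/20 → 17 → R, 148.6767/10 → 14 → O; chars RO.
Square (2°×1°, digits 0–9): 14.9353/2 → 7, 8.6767/1 → 8; chars 78.
Subsquare (5′×2.5′, letters a–x): 0.9353/0.0833333 → 11 → l, 0.6767/0.0416667 → 16 → q; chars lq.

RO78lq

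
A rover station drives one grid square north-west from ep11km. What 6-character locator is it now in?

Longitude subsquare k = 10; −1 → 9 = j.
Latitude subsquare m = 12; +1 → 13 = n.

EP11jn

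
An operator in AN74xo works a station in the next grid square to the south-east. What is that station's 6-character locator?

AN84an

Longitude subsquare x = 23; +1 → 24, wraps to 0 = a, carry into square.
Longitude square 7; +1 → 8.
Latitude subsquare o = 14; −1 → 13 = n.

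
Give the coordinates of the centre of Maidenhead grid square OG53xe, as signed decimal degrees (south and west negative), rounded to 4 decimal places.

Field O=14, G=6: +14·20° lon, +6·10° lat → SW at lon 100°, lat -30°.
Square 5, 3: +5·2° lon, +3·1° lat → SW at lon 110°, lat -27°.
Subsquare x=23, e=4: +23·0.0833333° lon, +4·0.0416667° lat → SW at lon 111.917°, lat -26.8333°.
Cell spans 0.0833333° lon × 0.0416667° lat. Centre is SW corner plus half of each.
latitude -26.8125, longitude 111.9583.

-26.8125, 111.9583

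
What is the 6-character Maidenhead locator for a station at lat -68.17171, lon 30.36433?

KC51et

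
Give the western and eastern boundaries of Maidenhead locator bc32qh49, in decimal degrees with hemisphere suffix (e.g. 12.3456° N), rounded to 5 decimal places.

152.63333° W, 152.62500° W

Field B=1, C=2: +1·20° lon, +2·10° lat → SW at lon -160°, lat -70°.
Square 3, 2: +3·2° lon, +2·1° lat → SW at lon -154°, lat -68°.
Subsquare q=16, h=7: +16·0.0833333° lon, +7·0.0416667° lat → SW at lon -152.667°, lat -67.7083°.
Extended square 4, 9: +4·0.00833333° lon, +9·0.00416667° lat → SW at lon -152.633°, lat -67.6708°.
Cell spans 0.00833333° lon × 0.00416667° lat.
west 152.63333° W, east 152.62500° W.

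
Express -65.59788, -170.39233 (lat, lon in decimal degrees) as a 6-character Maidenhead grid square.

AC44tj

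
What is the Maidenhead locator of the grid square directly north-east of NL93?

Longitude square 9; +1 → 10, wraps to 0, carry into field.
Longitude field N = 13; +1 → 14 = O.
Latitude square 3; +1 → 4.

OL04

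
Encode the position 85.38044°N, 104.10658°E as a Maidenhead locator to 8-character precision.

Offset from 180°W / 90°S: lon 284.10658°, lat 175.38044°.
Field (20°×10°, letters A–R): lon ⌊284.10658/20⌋ = 14 → O; lat ⌊175.38044/10⌋ = 17 → R.
Square (2°×1°, digits 0–9): lon ⌊4.10658/2⌋ = 2; lat ⌊5.38044/1⌋ = 5.
Subsquare (5′×2.5′, letters a–x): lon ⌊0.10658/0.0833333⌋ = 1 → b; lat ⌊0.38044/0.0416667⌋ = 9 → j.
Extended square (30″×15″, digits 0–9): lon ⌊0.02325/0.00833333⌋ = 2; lat ⌊0.00544/0.00416667⌋ = 1.

OR25bj21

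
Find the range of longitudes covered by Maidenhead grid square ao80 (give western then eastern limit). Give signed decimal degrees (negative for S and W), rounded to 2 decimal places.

-164.00, -162.00

Field A=0, O=14: +0·20° lon, +14·10° lat → SW at lon -180°, lat 50°.
Square 8, 0: +8·2° lon, +0·1° lat → SW at lon -164°, lat 50°.
Cell spans 2° lon × 1° lat.
west -164.00, east -162.00.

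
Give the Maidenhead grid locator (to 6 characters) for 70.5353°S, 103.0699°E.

Add 180° to longitude and 90° to latitude: 283.0699, 19.4647.
Field: lon ⌊283.0699/20⌋ = 14 → O; lat ⌊19.4647/10⌋ = 1 → B.
Square: lon ⌊3.0699/2⌋ = 1; lat ⌊9.4647/1⌋ = 9.
Subsquare: lon ⌊1.0699/0.0833333⌋ = 12 → m; lat ⌊0.4647/0.0416667⌋ = 11 → l.

OB19ml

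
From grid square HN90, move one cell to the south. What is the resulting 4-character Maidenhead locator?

Latitude square 0; −1 → -1, wraps to 9, carry into field.
Latitude field N = 13; −1 → 12 = M.
The longitude characters are unchanged.

HM99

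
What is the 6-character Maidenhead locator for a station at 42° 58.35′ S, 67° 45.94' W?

FE67ca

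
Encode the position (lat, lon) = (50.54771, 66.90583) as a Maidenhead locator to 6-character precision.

Shift to the Maidenhead origin (180°W, 90°S): lon 246.9058, lat 140.5477.
Field: 246.9058/20 → 12 → M, 140.5477/10 → 14 → O; chars MO.
Square: 6.9058/2 → 3, 0.5477/1 → 0; chars 30.
Subsquare: 0.9058/0.0833333 → 10 → k, 0.5477/0.0416667 → 13 → n; chars kn.

MO30kn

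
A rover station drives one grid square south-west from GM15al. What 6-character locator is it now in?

GM05xk

Longitude subsquare a = 0; −1 → -1, wraps to 23 = x, carry into square.
Longitude square 1; −1 → 0.
Latitude subsquare l = 11; −1 → 10 = k.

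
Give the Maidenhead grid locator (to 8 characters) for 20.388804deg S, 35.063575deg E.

KG79mo76

Offset from 180°W / 90°S: lon 215.06358°, lat 69.61120°.
Field: 215.06358/20 → 10 → K, 69.61120/10 → 6 → G; chars KG.
Square: 15.06358/2 → 7, 9.61120/1 → 9; chars 79.
Subsquare: 1.06358/0.0833333 → 12 → m, 0.61120/0.0416667 → 14 → o; chars mo.
Extended square: 0.06358/0.00833333 → 7, 0.02786/0.00416667 → 6; chars 76.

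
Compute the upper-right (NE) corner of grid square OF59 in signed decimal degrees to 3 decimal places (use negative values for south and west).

Field O=14, F=5: +14·20° lon, +5·10° lat → SW at lon 100°, lat -40°.
Square 5, 9: +5·2° lon, +9·1° lat → SW at lon 110°, lat -31°.
Cell spans 2° lon × 1° lat. NE corner is SW corner plus one full cell.
latitude -30.000, longitude 112.000.

-30.000, 112.000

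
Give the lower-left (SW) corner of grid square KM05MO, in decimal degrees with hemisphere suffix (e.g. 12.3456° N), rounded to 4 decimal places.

Field K=10, M=12: +10·20° lon, +12·10° lat → SW at lon 20°, lat 30°.
Square 0, 5: +0·2° lon, +5·1° lat → SW at lon 20°, lat 35°.
Subsquare m=12, o=14: +12·0.0833333° lon, +14·0.0416667° lat → SW at lon 21°, lat 35.5833°.
latitude 35.5833° N, longitude 21.0000° E.

35.5833° N, 21.0000° E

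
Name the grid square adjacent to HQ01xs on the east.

HQ11as

Longitude subsquare x = 23; +1 → 24, wraps to 0 = a, carry into square.
Longitude square 0; +1 → 1.
The latitude characters are unchanged.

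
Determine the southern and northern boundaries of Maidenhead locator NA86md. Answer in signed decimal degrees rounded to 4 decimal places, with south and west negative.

-83.8750, -83.8333

Field N=13, A=0: +13·20° lon, +0·10° lat → SW at lon 80°, lat -90°.
Square 8, 6: +8·2° lon, +6·1° lat → SW at lon 96°, lat -84°.
Subsquare m=12, d=3: +12·0.0833333° lon, +3·0.0416667° lat → SW at lon 97°, lat -83.875°.
Cell spans 0.0833333° lon × 0.0416667° lat.
south -83.8750, north -83.8333.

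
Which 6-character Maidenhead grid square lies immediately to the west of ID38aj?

ID28xj

Longitude subsquare a = 0; −1 → -1, wraps to 23 = x, carry into square.
Longitude square 3; −1 → 2.
The latitude characters are unchanged.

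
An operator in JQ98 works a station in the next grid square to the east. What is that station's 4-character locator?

Longitude square 9; +1 → 10, wraps to 0, carry into field.
Longitude field J = 9; +1 → 10 = K.
The latitude characters are unchanged.

KQ08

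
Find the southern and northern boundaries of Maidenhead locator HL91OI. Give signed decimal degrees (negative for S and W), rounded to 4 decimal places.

Field H=7, L=11: +7·20° lon, +11·10° lat → SW at lon -40°, lat 20°.
Square 9, 1: +9·2° lon, +1·1° lat → SW at lon -22°, lat 21°.
Subsquare o=14, i=8: +14·0.0833333° lon, +8·0.0416667° lat → SW at lon -20.8333°, lat 21.3333°.
Cell spans 0.0833333° lon × 0.0416667° lat.
south 21.3333, north 21.3750.

21.3333, 21.3750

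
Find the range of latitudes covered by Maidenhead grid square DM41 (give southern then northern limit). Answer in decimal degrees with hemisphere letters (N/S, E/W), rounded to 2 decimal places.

31.00° N, 32.00° N

Field D=3, M=12: +3·20° lon, +12·10° lat → SW at lon -120°, lat 30°.
Square 4, 1: +4·2° lon, +1·1° lat → SW at lon -112°, lat 31°.
Cell spans 2° lon × 1° lat.
south 31.00° N, north 32.00° N.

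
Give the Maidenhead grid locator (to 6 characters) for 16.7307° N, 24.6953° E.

Add 180° to longitude and 90° to latitude: 204.6953, 106.7307.
Field (20°×10°, letters A–R): 204.6953/20 → 10 → K, 106.7307/10 → 10 → K; chars KK.
Square (2°×1°, digits 0–9): 4.6953/2 → 2, 6.7307/1 → 6; chars 26.
Subsquare (5′×2.5′, letters a–x): 0.6953/0.0833333 → 8 → i, 0.7307/0.0416667 → 17 → r; chars ir.

KK26ir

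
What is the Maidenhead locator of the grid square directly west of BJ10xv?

Longitude subsquare x = 23; −1 → 22 = w.
The latitude characters are unchanged.

BJ10wv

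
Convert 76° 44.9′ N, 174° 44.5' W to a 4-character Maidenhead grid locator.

AQ26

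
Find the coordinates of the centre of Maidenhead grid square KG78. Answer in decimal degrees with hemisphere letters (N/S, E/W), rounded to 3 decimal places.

21.500° S, 35.000° E

Field K=10, G=6: +10·20° lon, +6·10° lat → SW at lon 20°, lat -30°.
Square 7, 8: +7·2° lon, +8·1° lat → SW at lon 34°, lat -22°.
Cell spans 2° lon × 1° lat. Centre is SW corner plus half of each.
latitude 21.500° S, longitude 35.000° E.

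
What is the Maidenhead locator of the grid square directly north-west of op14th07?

OP14sh98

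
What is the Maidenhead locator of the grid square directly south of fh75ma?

Latitude subsquare a = 0; −1 → -1, wraps to 23 = x, carry into square.
Latitude square 5; −1 → 4.
The longitude characters are unchanged.

FH74mx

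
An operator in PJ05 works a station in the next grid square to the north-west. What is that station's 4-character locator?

Longitude square 0; −1 → -1, wraps to 9, carry into field.
Longitude field P = 15; −1 → 14 = O.
Latitude square 5; +1 → 6.

OJ96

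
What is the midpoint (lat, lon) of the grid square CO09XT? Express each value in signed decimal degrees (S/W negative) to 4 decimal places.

Field C=2, O=14: +2·20° lon, +14·10° lat → SW at lon -140°, lat 50°.
Square 0, 9: +0·2° lon, +9·1° lat → SW at lon -140°, lat 59°.
Subsquare x=23, t=19: +23·0.0833333° lon, +19·0.0416667° lat → SW at lon -138.083°, lat 59.7917°.
Cell spans 0.0833333° lon × 0.0416667° lat. Centre is SW corner plus half of each.
latitude 59.8125, longitude -138.0417.

59.8125, -138.0417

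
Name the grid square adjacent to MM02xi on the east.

MM12ai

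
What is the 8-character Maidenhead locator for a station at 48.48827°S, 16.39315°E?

JE81em72

Offset from 180°W / 90°S: lon 196.39315°, lat 41.51173°.
Field (20°×10°, letters A–R): lon ⌊196.39315/20⌋ = 9 → J; lat ⌊41.51173/10⌋ = 4 → E.
Square (2°×1°, digits 0–9): lon ⌊16.39315/2⌋ = 8; lat ⌊1.51173/1⌋ = 1.
Subsquare (5′×2.5′, letters a–x): lon ⌊0.39315/0.0833333⌋ = 4 → e; lat ⌊0.51173/0.0416667⌋ = 12 → m.
Extended square (30″×15″, digits 0–9): lon ⌊0.05982/0.00833333⌋ = 7; lat ⌊0.01173/0.00416667⌋ = 2.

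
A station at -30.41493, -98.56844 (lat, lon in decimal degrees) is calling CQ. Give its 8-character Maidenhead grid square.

Add 180° to longitude and 90° to latitude: 81.43156, 59.58507.
Field: 81.43156/20 → 4 → E, 59.58507/10 → 5 → F; chars EF.
Square: 1.43156/2 → 0, 9.58507/1 → 9; chars 09.
Subsquare: 1.43156/0.0833333 → 17 → r, 0.58507/0.0416667 → 14 → o; chars ro.
Extended square: 0.01489/0.00833333 → 1, 0.00174/0.00416667 → 0; chars 10.

EF09ro10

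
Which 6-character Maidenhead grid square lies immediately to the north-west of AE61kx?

AE62ja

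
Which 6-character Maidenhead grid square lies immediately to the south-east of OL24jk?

Longitude subsquare j = 9; +1 → 10 = k.
Latitude subsquare k = 10; −1 → 9 = j.

OL24kj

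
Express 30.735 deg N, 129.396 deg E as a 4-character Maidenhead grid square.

Offset from 180°W / 90°S: lon 309.40°, lat 120.73°.
Field: lon ⌊309.40/20⌋ = 15 → P; lat ⌊120.73/10⌋ = 12 → M.
Square: lon ⌊9.40/2⌋ = 4; lat ⌊0.73/1⌋ = 0.

PM40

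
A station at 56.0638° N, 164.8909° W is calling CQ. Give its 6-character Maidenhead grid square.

AO76nb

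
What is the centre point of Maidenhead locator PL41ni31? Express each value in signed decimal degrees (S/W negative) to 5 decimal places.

21.33958, 129.11250

Field P=15, L=11: +15·20° lon, +11·10° lat → SW at lon 120°, lat 20°.
Square 4, 1: +4·2° lon, +1·1° lat → SW at lon 128°, lat 21°.
Subsquare n=13, i=8: +13·0.0833333° lon, +8·0.0416667° lat → SW at lon 129.083°, lat 21.3333°.
Extended square 3, 1: +3·0.00833333° lon, +1·0.00416667° lat → SW at lon 129.108°, lat 21.3375°.
Cell spans 0.00833333° lon × 0.00416667° lat. Centre is SW corner plus half of each.
latitude 21.33958, longitude 129.11250.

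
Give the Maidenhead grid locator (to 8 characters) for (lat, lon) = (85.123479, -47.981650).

GR65ac29

Shift to the Maidenhead origin (180°W, 90°S): lon 132.01835, lat 175.12348.
Field: 132.01835/20 → 6 → G, 175.12348/10 → 17 → R; chars GR.
Square: 12.01835/2 → 6, 5.12348/1 → 5; chars 65.
Subsquare: 0.01835/0.0833333 → 0 → a, 0.12348/0.0416667 → 2 → c; chars ac.
Extended square: 0.01835/0.00833333 → 2, 0.04015/0.00416667 → 9; chars 29.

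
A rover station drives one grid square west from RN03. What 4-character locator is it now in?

Longitude square 0; −1 → -1, wraps to 9, carry into field.
Longitude field R = 17; −1 → 16 = Q.
The latitude characters are unchanged.

QN93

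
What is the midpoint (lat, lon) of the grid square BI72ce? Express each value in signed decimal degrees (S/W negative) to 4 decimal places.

Field B=1, I=8: +1·20° lon, +8·10° lat → SW at lon -160°, lat -10°.
Square 7, 2: +7·2° lon, +2·1° lat → SW at lon -146°, lat -8°.
Subsquare c=2, e=4: +2·0.0833333° lon, +4·0.0416667° lat → SW at lon -145.833°, lat -7.83333°.
Cell spans 0.0833333° lon × 0.0416667° lat. Centre is SW corner plus half of each.
latitude -7.8125, longitude -145.7917.

-7.8125, -145.7917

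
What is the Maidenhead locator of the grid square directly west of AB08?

Longitude square 0; −1 → -1, wraps to 9, carry into field.
Longitude field A = 0; −1 → -1, wraps to 17 = R, wrapping around the antimeridian.
The latitude characters are unchanged.

RB98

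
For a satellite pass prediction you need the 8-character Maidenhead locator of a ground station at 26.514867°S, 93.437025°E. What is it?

Shift to the Maidenhead origin (180°W, 90°S): lon 273.43703, lat 63.48513.
Field: 273.43703/20 → 13 → N, 63.48513/10 → 6 → G; chars NG.
Square: 13.43703/2 → 6, 3.48513/1 → 3; chars 63.
Subsquare: 1.43703/0.0833333 → 17 → r, 0.48513/0.0416667 → 11 → l; chars rl.
Extended square: 0.02036/0.00833333 → 2, 0.02680/0.00416667 → 6; chars 26.

NG63rl26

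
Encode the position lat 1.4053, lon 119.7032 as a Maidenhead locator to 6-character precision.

Add 180° to longitude and 90° to latitude: 299.7032, 91.4053.
Field (20°×10°, letters A–R): 299.7032/20 → 14 → O, 91.4053/10 → 9 → J; chars OJ.
Square (2°×1°, digits 0–9): 19.7032/2 → 9, 1.4053/1 → 1; chars 91.
Subsquare (5′×2.5′, letters a–x): 1.7032/0.0833333 → 20 → u, 0.4053/0.0416667 → 9 → j; chars uj.

OJ91uj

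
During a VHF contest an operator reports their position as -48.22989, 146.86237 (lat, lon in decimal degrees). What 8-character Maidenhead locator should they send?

Add 180° to longitude and 90° to latitude: 326.86237, 41.77011.
Field: lon ⌊326.86237/20⌋ = 16 → Q; lat ⌊41.77011/10⌋ = 4 → E.
Square: lon ⌊6.86237/2⌋ = 3; lat ⌊1.77011/1⌋ = 1.
Subsquare: lon ⌊0.86237/0.0833333⌋ = 10 → k; lat ⌊0.77011/0.0416667⌋ = 18 → s.
Extended square: lon ⌊0.02904/0.00833333⌋ = 3; lat ⌊0.02011/0.00416667⌋ = 4.

QE31ks34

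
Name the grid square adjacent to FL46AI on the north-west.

FL36xj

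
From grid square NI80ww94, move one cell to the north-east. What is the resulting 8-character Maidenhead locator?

Longitude extended square 9; +1 → 10, wraps to 0, carry into subsquare.
Longitude subsquare w = 22; +1 → 23 = x.
Latitude extended square 4; +1 → 5.

NI80xw05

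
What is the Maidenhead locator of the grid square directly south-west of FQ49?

Longitude square 4; −1 → 3.
Latitude square 9; −1 → 8.

FQ38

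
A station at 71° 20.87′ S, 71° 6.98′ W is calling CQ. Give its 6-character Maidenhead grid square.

FB48kp

Offset from 180°W / 90°S: lon 108.8837°, lat 18.6522°.
Field: lon ⌊108.8837/20⌋ = 5 → F; lat ⌊18.6522/10⌋ = 1 → B.
Square: lon ⌊8.8837/2⌋ = 4; lat ⌊8.6522/1⌋ = 8.
Subsquare: lon ⌊0.8837/0.0833333⌋ = 10 → k; lat ⌊0.6522/0.0416667⌋ = 15 → p.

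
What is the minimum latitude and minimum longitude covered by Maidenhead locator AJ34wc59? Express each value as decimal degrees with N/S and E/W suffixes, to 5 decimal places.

4.12083° N, 172.12500° W

Field A=0, J=9: +0·20° lon, +9·10° lat → SW at lon -180°, lat 0°.
Square 3, 4: +3·2° lon, +4·1° lat → SW at lon -174°, lat 4°.
Subsquare w=22, c=2: +22·0.0833333° lon, +2·0.0416667° lat → SW at lon -172.167°, lat 4.08333°.
Extended square 5, 9: +5·0.00833333° lon, +9·0.00416667° lat → SW at lon -172.125°, lat 4.12083°.
latitude 4.12083° N, longitude 172.12500° W.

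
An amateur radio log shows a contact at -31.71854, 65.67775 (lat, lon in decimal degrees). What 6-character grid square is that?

MF28ug

Offset from 180°W / 90°S: lon 245.6778°, lat 58.2815°.
Field (20°×10°, letters A–R): 245.6778/20 → 12 → M, 58.2815/10 → 5 → F; chars MF.
Square (2°×1°, digits 0–9): 5.6778/2 → 2, 8.2815/1 → 8; chars 28.
Subsquare (5′×2.5′, letters a–x): 1.6778/0.0833333 → 20 → u, 0.2815/0.0416667 → 6 → g; chars ug.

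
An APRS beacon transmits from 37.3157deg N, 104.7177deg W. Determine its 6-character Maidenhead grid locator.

Offset from 180°W / 90°S: lon 75.2823°, lat 127.3157°.
Field: 75.2823/20 → 3 → D, 127.3157/10 → 12 → M; chars DM.
Square: 15.2823/2 → 7, 7.3157/1 → 7; chars 77.
Subsquare: 1.2823/0.0833333 → 15 → p, 0.3157/0.0416667 → 7 → h; chars ph.

DM77ph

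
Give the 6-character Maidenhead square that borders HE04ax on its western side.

GE94xx

Longitude subsquare a = 0; −1 → -1, wraps to 23 = x, carry into square.
Longitude square 0; −1 → -1, wraps to 9, carry into field.
Longitude field H = 7; −1 → 6 = G.
The latitude characters are unchanged.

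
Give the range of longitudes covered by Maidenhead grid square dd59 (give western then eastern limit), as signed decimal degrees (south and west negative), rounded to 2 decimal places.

Field D=3, D=3: +3·20° lon, +3·10° lat → SW at lon -120°, lat -60°.
Square 5, 9: +5·2° lon, +9·1° lat → SW at lon -110°, lat -51°.
Cell spans 2° lon × 1° lat.
west -110.00, east -108.00.

-110.00, -108.00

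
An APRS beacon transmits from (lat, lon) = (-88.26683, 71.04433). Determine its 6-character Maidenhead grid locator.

MA51mr

Offset from 180°W / 90°S: lon 251.0443°, lat 1.7332°.
Field: lon ⌊251.0443/20⌋ = 12 → M; lat ⌊1.7332/10⌋ = 0 → A.
Square: lon ⌊11.0443/2⌋ = 5; lat ⌊1.7332/1⌋ = 1.
Subsquare: lon ⌊1.0443/0.0833333⌋ = 12 → m; lat ⌊0.7332/0.0416667⌋ = 17 → r.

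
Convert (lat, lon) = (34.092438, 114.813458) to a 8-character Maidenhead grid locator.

Offset from 180°W / 90°S: lon 294.81346°, lat 124.09244°.
Field (20°×10°, letters A–R): lon ⌊294.81346/20⌋ = 14 → O; lat ⌊124.09244/10⌋ = 12 → M.
Square (2°×1°, digits 0–9): lon ⌊14.81346/2⌋ = 7; lat ⌊4.09244/1⌋ = 4.
Subsquare (5′×2.5′, letters a–x): lon ⌊0.81346/0.0833333⌋ = 9 → j; lat ⌊0.09244/0.0416667⌋ = 2 → c.
Extended square (30″×15″, digits 0–9): lon ⌊0.06346/0.00833333⌋ = 7; lat ⌊0.00910/0.00416667⌋ = 2.

OM74jc72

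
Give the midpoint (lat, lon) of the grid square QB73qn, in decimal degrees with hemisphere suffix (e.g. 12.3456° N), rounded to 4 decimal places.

76.4375° S, 155.3750° E

Field Q=16, B=1: +16·20° lon, +1·10° lat → SW at lon 140°, lat -80°.
Square 7, 3: +7·2° lon, +3·1° lat → SW at lon 154°, lat -77°.
Subsquare q=16, n=13: +16·0.0833333° lon, +13·0.0416667° lat → SW at lon 155.333°, lat -76.4583°.
Cell spans 0.0833333° lon × 0.0416667° lat. Centre is SW corner plus half of each.
latitude 76.4375° S, longitude 155.3750° E.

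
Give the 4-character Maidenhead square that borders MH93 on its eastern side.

Longitude square 9; +1 → 10, wraps to 0, carry into field.
Longitude field M = 12; +1 → 13 = N.
The latitude characters are unchanged.

NH03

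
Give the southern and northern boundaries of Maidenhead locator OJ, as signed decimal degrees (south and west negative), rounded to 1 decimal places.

0.0, 10.0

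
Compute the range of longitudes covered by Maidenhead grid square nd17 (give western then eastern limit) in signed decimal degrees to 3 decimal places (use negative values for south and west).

Field N=13, D=3: +13·20° lon, +3·10° lat → SW at lon 80°, lat -60°.
Square 1, 7: +1·2° lon, +7·1° lat → SW at lon 82°, lat -53°.
Cell spans 2° lon × 1° lat.
west 82.000, east 84.000.

82.000, 84.000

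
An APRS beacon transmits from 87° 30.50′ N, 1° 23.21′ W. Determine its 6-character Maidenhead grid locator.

Shift to the Maidenhead origin (180°W, 90°S): lon 178.6132, lat 177.5083.
Field (20°×10°, letters A–R): 178.6132/20 → 8 → I, 177.5083/10 → 17 → R; chars IR.
Square (2°×1°, digits 0–9): 18.6132/2 → 9, 7.5083/1 → 7; chars 97.
Subsquare (5′×2.5′, letters a–x): 0.6132/0.0833333 → 7 → h, 0.5083/0.0416667 → 12 → m; chars hm.

IR97hm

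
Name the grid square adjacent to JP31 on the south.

Latitude square 1; −1 → 0.
The longitude characters are unchanged.

JP30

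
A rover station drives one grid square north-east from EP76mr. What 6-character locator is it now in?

EP76ns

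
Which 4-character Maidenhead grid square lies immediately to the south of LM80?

Latitude square 0; −1 → -1, wraps to 9, carry into field.
Latitude field M = 12; −1 → 11 = L.
The longitude characters are unchanged.

LL89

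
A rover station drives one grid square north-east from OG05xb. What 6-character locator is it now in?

Longitude subsquare x = 23; +1 → 24, wraps to 0 = a, carry into square.
Longitude square 0; +1 → 1.
Latitude subsquare b = 1; +1 → 2 = c.

OG15ac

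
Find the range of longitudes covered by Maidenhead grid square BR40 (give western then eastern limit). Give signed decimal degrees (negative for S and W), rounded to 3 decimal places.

-152.000, -150.000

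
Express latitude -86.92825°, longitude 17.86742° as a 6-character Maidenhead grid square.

Shift to the Maidenhead origin (180°W, 90°S): lon 197.8674, lat 3.0717.
Field: lon ⌊197.8674/20⌋ = 9 → J; lat ⌊3.0717/10⌋ = 0 → A.
Square: lon ⌊17.8674/2⌋ = 8; lat ⌊3.0717/1⌋ = 3.
Subsquare: lon ⌊1.8674/0.0833333⌋ = 22 → w; lat ⌊0.0717/0.0416667⌋ = 1 → b.

JA83wb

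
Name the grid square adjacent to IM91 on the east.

Longitude square 9; +1 → 10, wraps to 0, carry into field.
Longitude field I = 8; +1 → 9 = J.
The latitude characters are unchanged.

JM01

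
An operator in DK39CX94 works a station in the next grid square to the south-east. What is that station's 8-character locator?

Longitude extended square 9; +1 → 10, wraps to 0, carry into subsquare.
Longitude subsquare c = 2; +1 → 3 = d.
Latitude extended square 4; −1 → 3.

DK39dx03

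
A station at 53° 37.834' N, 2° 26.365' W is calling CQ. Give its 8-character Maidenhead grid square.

IO83sp71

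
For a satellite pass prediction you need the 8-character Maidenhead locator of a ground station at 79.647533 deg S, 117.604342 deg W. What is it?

DB10ei74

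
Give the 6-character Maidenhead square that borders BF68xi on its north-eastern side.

Longitude subsquare x = 23; +1 → 24, wraps to 0 = a, carry into square.
Longitude square 6; +1 → 7.
Latitude subsquare i = 8; +1 → 9 = j.

BF78aj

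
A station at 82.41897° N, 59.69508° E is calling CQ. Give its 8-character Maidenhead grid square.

Offset from 180°W / 90°S: lon 239.69508°, lat 172.41897°.
Field: lon ⌊239.69508/20⌋ = 11 → L; lat ⌊172.41897/10⌋ = 17 → R.
Square: lon ⌊19.69508/2⌋ = 9; lat ⌊2.41897/1⌋ = 2.
Subsquare: lon ⌊1.69508/0.0833333⌋ = 20 → u; lat ⌊0.41897/0.0416667⌋ = 10 → k.
Extended square: lon ⌊0.02841/0.00833333⌋ = 3; lat ⌊0.00230/0.00416667⌋ = 0.

LR92uk30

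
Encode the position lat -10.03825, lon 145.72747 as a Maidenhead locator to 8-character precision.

Offset from 180°W / 90°S: lon 325.72747°, lat 79.96175°.
Field (20°×10°, letters A–R): 325.72747/20 → 16 → Q, 79.96175/10 → 7 → H; chars QH.
Square (2°×1°, digits 0–9): 5.72747/2 → 2, 9.96175/1 → 9; chars 29.
Subsquare (5′×2.5′, letters a–x): 1.72747/0.0833333 → 20 → u, 0.96175/0.0416667 → 23 → x; chars ux.
Extended square (30″×15″, digits 0–9): 0.06080/0.00833333 → 7, 0.00342/0.00416667 → 0; chars 70.

QH29ux70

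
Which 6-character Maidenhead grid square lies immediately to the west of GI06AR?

FI96xr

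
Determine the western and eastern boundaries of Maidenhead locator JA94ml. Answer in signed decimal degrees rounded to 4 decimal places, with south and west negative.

19.0000, 19.0833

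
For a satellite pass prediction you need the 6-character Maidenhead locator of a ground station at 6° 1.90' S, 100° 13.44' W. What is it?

DI93vx

Shift to the Maidenhead origin (180°W, 90°S): lon 79.7760, lat 83.9683.
Field (20°×10°, letters A–R): lon ⌊79.7760/20⌋ = 3 → D; lat ⌊83.9683/10⌋ = 8 → I.
Square (2°×1°, digits 0–9): lon ⌊19.7760/2⌋ = 9; lat ⌊3.9683/1⌋ = 3.
Subsquare (5′×2.5′, letters a–x): lon ⌊1.7760/0.0833333⌋ = 21 → v; lat ⌊0.9683/0.0416667⌋ = 23 → x.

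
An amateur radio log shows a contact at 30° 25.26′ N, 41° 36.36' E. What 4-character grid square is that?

LM00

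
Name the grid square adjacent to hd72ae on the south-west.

HD62xd

Longitude subsquare a = 0; −1 → -1, wraps to 23 = x, carry into square.
Longitude square 7; −1 → 6.
Latitude subsquare e = 4; −1 → 3 = d.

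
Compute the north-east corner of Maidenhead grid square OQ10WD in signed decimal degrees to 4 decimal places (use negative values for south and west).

Field O=14, Q=16: +14·20° lon, +16·10° lat → SW at lon 100°, lat 70°.
Square 1, 0: +1·2° lon, +0·1° lat → SW at lon 102°, lat 70°.
Subsquare w=22, d=3: +22·0.0833333° lon, +3·0.0416667° lat → SW at lon 103.833°, lat 70.125°.
Cell spans 0.0833333° lon × 0.0416667° lat. NE corner is SW corner plus one full cell.
latitude 70.1667, longitude 103.9167.

70.1667, 103.9167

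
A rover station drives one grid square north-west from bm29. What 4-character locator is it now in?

Longitude square 2; −1 → 1.
Latitude square 9; +1 → 10, wraps to 0, carry into field.
Latitude field M = 12; +1 → 13 = N.

BN10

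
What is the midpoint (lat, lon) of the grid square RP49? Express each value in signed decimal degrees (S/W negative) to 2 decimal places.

Field R=17, P=15: +17·20° lon, +15·10° lat → SW at lon 160°, lat 60°.
Square 4, 9: +4·2° lon, +9·1° lat → SW at lon 168°, lat 69°.
Cell spans 2° lon × 1° lat. Centre is SW corner plus half of each.
latitude 69.50, longitude 169.00.

69.50, 169.00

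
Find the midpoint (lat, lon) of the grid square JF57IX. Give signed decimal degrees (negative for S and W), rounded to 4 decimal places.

-32.0208, 10.7083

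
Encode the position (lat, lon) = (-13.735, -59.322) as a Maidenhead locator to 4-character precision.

Offset from 180°W / 90°S: lon 120.68°, lat 76.27°.
Field: 120.68/20 → 6 → G, 76.27/10 → 7 → H; chars GH.
Square: 0.68/2 → 0, 6.27/1 → 6; chars 06.

GH06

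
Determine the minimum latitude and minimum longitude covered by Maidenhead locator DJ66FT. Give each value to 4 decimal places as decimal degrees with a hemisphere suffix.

6.7917° N, 107.5833° W

Field D=3, J=9: +3·20° lon, +9·10° lat → SW at lon -120°, lat 0°.
Square 6, 6: +6·2° lon, +6·1° lat → SW at lon -108°, lat 6°.
Subsquare f=5, t=19: +5·0.0833333° lon, +19·0.0416667° lat → SW at lon -107.583°, lat 6.79167°.
latitude 6.7917° N, longitude 107.5833° W.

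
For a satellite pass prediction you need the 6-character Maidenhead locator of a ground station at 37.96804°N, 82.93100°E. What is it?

NM17lx

Add 180° to longitude and 90° to latitude: 262.9310, 127.9680.
Field (20°×10°, letters A–R): 262.9310/20 → 13 → N, 127.9680/10 → 12 → M; chars NM.
Square (2°×1°, digits 0–9): 2.9310/2 → 1, 7.9680/1 → 7; chars 17.
Subsquare (5′×2.5′, letters a–x): 0.9310/0.0833333 → 11 → l, 0.9680/0.0416667 → 23 → x; chars lx.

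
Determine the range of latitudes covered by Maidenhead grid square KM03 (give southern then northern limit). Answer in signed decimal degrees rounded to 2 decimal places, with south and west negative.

33.00, 34.00

Field K=10, M=12: +10·20° lon, +12·10° lat → SW at lon 20°, lat 30°.
Square 0, 3: +0·2° lon, +3·1° lat → SW at lon 20°, lat 33°.
Cell spans 2° lon × 1° lat.
south 33.00, north 34.00.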